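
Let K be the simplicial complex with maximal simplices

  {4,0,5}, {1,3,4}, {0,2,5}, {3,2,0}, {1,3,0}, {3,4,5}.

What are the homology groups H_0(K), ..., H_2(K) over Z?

We work with the vertex ordering 0 < 1 < 2 < 3 < 4 < 5. The simplices of K, each written with vertices in increasing order, are:

  0-simplices (6): [0], [1], [2], [3], [4], [5]
  1-simplices (12): [0,1], [0,2], [0,3], [0,4], [0,5], [1,3], [1,4], [2,3], [2,5], [3,4], [3,5], [4,5]
  2-simplices (6): [0,1,3], [0,2,3], [0,2,5], [0,4,5], [1,3,4], [3,4,5]

Hence C_0 ≅ Z^6, C_1 ≅ Z^12, C_2 ≅ Z^6.

Boundary ∂_1: C_1 → C_0 is given by ∂[p,q] = [q] − [p].
This gives a 6×12 integer matrix of rank 5; reducing to Smith normal form yields diagonal entries (1,1,1,1,1).

The boundary map ∂_2: C_2 → C_1 acts by ∂[p,q,r] = [q,r] − [p,r] + [p,q]. For instance
  ∂[0,2,3] = [2,3] − [0,3] + [0,2],
  ∂[0,1,3] = [1,3] − [0,3] + [0,1].
The resulting 12×6 matrix has rank 6, and its Smith normal form has invariant factors (1,1,1,1,1,1).

Computing H_k = (kernel of ∂_k) / (image of ∂_{k+1}):

  H_0: rank C_0 − rank ∂_1 = 6 − 5 = 1, and the invariant factors of ∂_1 are all 1, so H_0 ≅ Z.
  H_1: rank ker ∂_1 − rank ∂_2 = (12 − 5) − 6 = 1, and the invariant factors of ∂_2 are all 1, so H_1 ≅ Z.
  H_2: rank ker ∂_2 − rank ∂_3 = (6 − 6) − 0 = 0, and there is no ∂_3, so H_2 ≅ 0.

H_0 ≅ Z,  H_1 ≅ Z,  H_2 = 0.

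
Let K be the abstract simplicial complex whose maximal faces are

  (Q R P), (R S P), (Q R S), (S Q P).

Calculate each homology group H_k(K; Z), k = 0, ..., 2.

Fix the vertex order P < Q < R < S and write every simplex with vertices in increasing order. Then dim K = 2 and the simplices of K are:

  0-simplices (4): P, Q, R, S
  1-simplices (6): PQ, PR, PS, QR, QS, RS
  2-simplices (4): PQR, PQS, PRS, QRS

so the chain groups are C_0 ≅ Z^4, C_1 ≅ Z^6, C_2 ≅ Z^4.

∂_1: C_1 → C_0 maps an edge to its endpoints' difference, ∂[p,q] = q − p.
As a 4×6 matrix over Z this has rank 3, with invariant factors (1,1,1).

The boundary map ∂_2: C_2 → C_1 acts by ∂[p,q,r] = [q,r] − [p,r] + [p,q]. For instance
  ∂QRS = RS − QS + QR,
  ∂PQR = QR − PR + PQ.
The resulting 6×4 matrix has rank 3, and its Smith normal form has invariant factors (1,1,1).

Computing H_k = (kernel of ∂_k) / (image of ∂_{k+1}):

  H_0: rank C_0 − rank ∂_1 = 4 − 3 = 1, and the invariant factors of ∂_1 are all 1, so H_0 ≅ Z.
  H_1: rank ker ∂_1 − rank ∂_2 = (6 − 3) − 3 = 0, and the invariant factors of ∂_2 are all 1, so H_1 ≅ 0.
  H_2: rank ker ∂_2 − rank ∂_3 = (4 − 3) − 0 = 1, and there is no ∂_3, so H_2 ≅ Z.

H_0 ≅ Z,  H_1 = 0,  H_2 ≅ Z.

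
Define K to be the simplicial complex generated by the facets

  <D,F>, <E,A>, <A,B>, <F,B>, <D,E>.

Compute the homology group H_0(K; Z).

H_0 = Z.

K has 5 vertices, 5 edges.
rank ∂_0 = 0, rank ∂_1 = 4 ⇒ b_0 = 5 − 0 − 4 = 1; all invariant factors of ∂_1 are 1 so no torsion. So H_0 ≅ Z.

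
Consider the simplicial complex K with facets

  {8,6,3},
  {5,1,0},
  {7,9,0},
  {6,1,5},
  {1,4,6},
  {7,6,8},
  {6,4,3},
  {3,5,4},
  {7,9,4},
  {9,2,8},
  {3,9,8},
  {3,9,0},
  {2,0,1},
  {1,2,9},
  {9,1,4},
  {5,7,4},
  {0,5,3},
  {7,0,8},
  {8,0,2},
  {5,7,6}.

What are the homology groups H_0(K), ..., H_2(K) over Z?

Order the vertices as 0 < 1 < 2 < 3 < 4 < 5 < 6 < 7 < 8 < 9. Listing each simplex with vertices in this order, K has dimension 2 with simplices:

  0-simplices (10): [0], [1], [2], [3], [4], [5], [6], [7], [8], [9]
  1-simplices (30): (30 of them)
  2-simplices (20): (20 of them)

so the chain groups are C_0 ≅ Z^10, C_1 ≅ Z^30, C_2 ≅ Z^20.

The boundary map ∂_1: C_1 → C_0 sends each edge [p,q] (with p < q) to q − p. For instance
  ∂[0,8] = [8] − [0].
As a 10×30 matrix over Z this has rank 9, with invariant factors (1,1,1,1,1,1,1,1,1).

The boundary map ∂_2: C_2 → C_1 maps a triangle to the signed sum of its edges. For instance
  ∂[1,4,6] = [4,6] − [1,6] + [1,4],
  ∂[0,2,8] = [2,8] − [0,8] + [0,2].
This gives a 30×20 integer matrix of rank 20; reducing to Smith normal form yields diagonal entries (1,1,1,1,1,1,1,1,1,1,1,1,1,1,1,1,1,1,1,2).

Computing H_k = (kernel of ∂_k) / (image of ∂_{k+1}):

  H_0: rank C_0 − rank ∂_1 = 10 − 9 = 1, and the invariant factors of ∂_1 are all 1, so H_0 ≅ Z.
  H_1: rank ker ∂_1 − rank ∂_2 = (30 − 9) − 20 = 1, and ∂_2 has invariant factor 2 > 1, so H_1 ≅ Z ⊕ Z/2.
  H_2: rank ker ∂_2 − rank ∂_3 = (20 − 20) − 0 = 0, and there is no ∂_3, so H_2 ≅ 0.

H_0 ≅ Z,  H_1 ≅ Z ⊕ Z/2,  H_2 = 0.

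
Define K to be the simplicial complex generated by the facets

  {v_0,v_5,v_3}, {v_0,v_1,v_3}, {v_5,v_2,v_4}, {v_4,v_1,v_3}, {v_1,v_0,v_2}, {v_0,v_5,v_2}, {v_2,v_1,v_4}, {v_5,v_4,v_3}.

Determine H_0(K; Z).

H_0 = Z.

Take the total order v_0 < v_1 < v_2 < v_3 < v_4 < v_5 on the vertex set. Then K (dimension 2) consists of the simplices:

  0-simplices (6): [v_0], [v_1], [v_2], [v_3], [v_4], [v_5]
  1-simplices (12): [v_0,v_1], [v_0,v_2], [v_0,v_3], [v_0,v_5], [v_1,v_2], [v_1,v_3], [v_1,v_4], [v_2,v_4], [v_2,v_5], [v_3,v_4], [v_3,v_5], [v_4,v_5]
  2-simplices (8): [v_0,v_1,v_2], [v_0,v_1,v_3], [v_0,v_2,v_5], [v_0,v_3,v_5], [v_1,v_2,v_4], [v_1,v_3,v_4], [v_2,v_4,v_5], [v_3,v_4,v_5]

so the chain groups are C_0 ≅ Z^6, C_1 ≅ Z^12, C_2 ≅ Z^8.

The boundary map ∂_1: C_1 → C_0 sends each edge [p,q] (with p < q) to q − p. For instance
  ∂[v_2,v_5] = [v_5] − [v_2].
The 6×12 boundary matrix has rank 5 and Smith normal form diag(1,1,1,1,1).

Boundary ∂_2: C_2 → C_1 sends each 2-simplex [p,q,r] to [q,r] − [p,r] + [p,q]. For instance
  ∂[v_3,v_4,v_5] = [v_4,v_5] − [v_3,v_5] + [v_3,v_4],
  ∂[v_1,v_2,v_4] = [v_2,v_4] − [v_1,v_4] + [v_1,v_2].
The 12×8 boundary matrix has rank 7 and Smith normal form diag(1,1,1,1,1,1,1).

Reading off H_k = ker ∂_k / im ∂_{k+1}:

  H_0: rank C_0 − rank ∂_1 = 6 − 5 = 1, and the invariant factors of ∂_1 are all 1, so H_0 ≅ Z.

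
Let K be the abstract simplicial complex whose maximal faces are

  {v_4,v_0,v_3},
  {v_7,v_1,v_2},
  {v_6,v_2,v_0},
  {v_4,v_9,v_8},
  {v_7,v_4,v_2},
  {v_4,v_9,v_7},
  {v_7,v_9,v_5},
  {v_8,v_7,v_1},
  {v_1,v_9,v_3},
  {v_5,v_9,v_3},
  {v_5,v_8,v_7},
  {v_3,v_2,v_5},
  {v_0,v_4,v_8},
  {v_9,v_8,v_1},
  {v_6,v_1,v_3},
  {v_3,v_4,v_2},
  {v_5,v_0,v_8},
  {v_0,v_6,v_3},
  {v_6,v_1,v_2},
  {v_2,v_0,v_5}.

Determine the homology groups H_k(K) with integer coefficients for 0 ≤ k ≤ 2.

H_0 ≅ Z,  H_1 ≅ Z × Z/2,  H_2 = 0.

Fix the vertex order v_0 < v_1 < v_2 < v_3 < v_4 < v_5 < v_6 < v_7 < v_8 < v_9 and write every simplex with vertices in increasing order. Then dim K = 2 and the simplices of K are:

  0-simplices (10): [v_0], [v_1], [v_2], [v_3], [v_4], [v_5], [v_6], [v_7], [v_8], [v_9]
  1-simplices (30): (30 of them)
  2-simplices (20): (20 of them)

giving chain groups C_0 ≅ Z^10, C_1 ≅ Z^30, C_2 ≅ Z^20.

The boundary map ∂_1: C_1 → C_0 sends each edge [p,q] (with p < q) to q − p.
As a 10×30 matrix over Z this has rank 9, with invariant factors (1,1,1,1,1,1,1,1,1).

∂_2: C_2 → C_1 maps a triangle to the signed sum of its edges. For instance
  ∂[v_1,v_3,v_9] = [v_3,v_9] − [v_1,v_9] + [v_1,v_3],
  ∂[v_4,v_8,v_9] = [v_8,v_9] − [v_4,v_9] + [v_4,v_8].
The 30×20 boundary matrix has rank 20 and Smith normal form diag(1,1,1,1,1,1,1,1,1,1,1,1,1,1,1,1,1,1,1,2).

Reading off H_k = ker ∂_k / im ∂_{k+1}:

  H_0: rank C_0 − rank ∂_1 = 10 − 9 = 1, and the invariant factors of ∂_1 are all 1, so H_0 ≅ Z.
  H_1: rank ker ∂_1 − rank ∂_2 = (30 − 9) − 20 = 1, and ∂_2 has invariant factor 2 > 1, so H_1 ≅ Z × Z/2.
  H_2: rank ker ∂_2 − rank ∂_3 = (20 − 20) − 0 = 0, and there is no ∂_3, so H_2 ≅ 0.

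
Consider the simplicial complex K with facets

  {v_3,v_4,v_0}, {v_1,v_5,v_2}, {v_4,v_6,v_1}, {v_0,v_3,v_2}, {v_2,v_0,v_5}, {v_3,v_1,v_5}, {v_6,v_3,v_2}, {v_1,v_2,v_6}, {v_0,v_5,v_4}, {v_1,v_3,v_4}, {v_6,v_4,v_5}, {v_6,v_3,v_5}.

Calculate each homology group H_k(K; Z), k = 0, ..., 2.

Take the total order v_0 < v_1 < v_2 < v_3 < v_4 < v_5 < v_6 on the vertex set. Then K (dimension 2) consists of the simplices:

  0-simplices (7): [v_0], [v_1], [v_2], [v_3], [v_4], [v_5], [v_6]
  1-simplices (18): (18 of them)
  2-simplices (12): (12 of them)

so the chain groups are C_0 ≅ Z^7, C_1 ≅ Z^18, C_2 ≅ Z^12.

The boundary map ∂_1: C_1 → C_0 sends each edge [p,q] (with p < q) to q − p. For instance
  ∂[v_4,v_5] = [v_5] − [v_4].
The 7×18 boundary matrix has rank 6 and Smith normal form diag(1,1,1,1,1,1).

The boundary map ∂_2: C_2 → C_1 maps a triangle to the signed sum of its edges. For instance
  ∂[v_1,v_2,v_6] = [v_2,v_6] − [v_1,v_6] + [v_1,v_2],
  ∂[v_4,v_5,v_6] = [v_5,v_6] − [v_4,v_6] + [v_4,v_5].
As a 18×12 matrix over Z this has rank 12, with invariant factors (1,1,1,1,1,1,1,1,1,1,1,2).

Reading off H_k = ker ∂_k / im ∂_{k+1}:

  H_0: rank C_0 − rank ∂_1 = 7 − 6 = 1, and the invariant factors of ∂_1 are all 1, so H_0 ≅ Z.
  H_1: rank ker ∂_1 − rank ∂_2 = (18 − 6) − 12 = 0, and ∂_2 has invariant factor 2 > 1, so H_1 ≅ Z/2Z.
  H_2: rank ker ∂_2 − rank ∂_3 = (12 − 12) − 0 = 0, and there is no ∂_3, so H_2 ≅ 0.

H_0 = Z,  H_1 = Z/2Z,  H_2 = 0.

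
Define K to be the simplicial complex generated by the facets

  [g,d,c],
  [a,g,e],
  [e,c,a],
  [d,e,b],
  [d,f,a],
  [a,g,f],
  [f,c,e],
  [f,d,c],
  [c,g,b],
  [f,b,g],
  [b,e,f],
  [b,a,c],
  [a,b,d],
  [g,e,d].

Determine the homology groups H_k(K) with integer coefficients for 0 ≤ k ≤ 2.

H_0 ≅ Z,  H_1 ≅ Z^2,  H_2 ≅ Z.

K has 7 vertices, 21 edges, 14 triangles.
rank ∂_0 = 0, rank ∂_1 = 6 ⇒ b_0 = 7 − 0 − 6 = 1; all invariant factors of ∂_1 are 1 so no torsion. So H_0 = Z.
rank ∂_1 = 6, rank ∂_2 = 13 ⇒ b_1 = 21 − 6 − 13 = 2; all invariant factors of ∂_2 are 1 so no torsion. So H_1 = Z^2.
rank ∂_2 = 13, rank ∂_3 = 0 ⇒ b_2 = 14 − 13 − 0 = 1. So H_2 = Z.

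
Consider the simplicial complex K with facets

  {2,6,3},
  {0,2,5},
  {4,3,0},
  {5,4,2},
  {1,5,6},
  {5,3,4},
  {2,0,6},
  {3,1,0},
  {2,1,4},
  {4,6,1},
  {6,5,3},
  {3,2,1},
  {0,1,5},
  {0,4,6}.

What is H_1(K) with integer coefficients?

H_1 = Z^2.

We work with the vertex ordering 0 < 1 < 2 < 3 < 4 < 5 < 6. The simplices of K, each written with vertices in increasing order, are:

  0-simplices (7): [0], [1], [2], [3], [4], [5], [6]
  1-simplices (21): [0,1], [0,2], [0,3], [0,4], [0,5], [0,6], [1,2], [1,3], [1,4], [1,5], [1,6], [2,3], [2,4], [2,5], [2,6], [3,4], [3,5], [3,6], [4,5], [4,6], [5,6]
  2-simplices (14): [0,1,3], [0,1,5], [0,2,5], [0,2,6], [0,3,4], [0,4,6], [1,2,3], [1,2,4], [1,4,6], [1,5,6], [2,3,6], [2,4,5], [3,4,5], [3,5,6]

giving chain groups C_0 ≅ Z^7, C_1 ≅ Z^21, C_2 ≅ Z^14.

The boundary map ∂_1: C_1 → C_0 sends each edge [p,q] (with p < q) to q − p. For instance
  ∂[1,5] = [5] − [1].
The resulting 7×21 matrix has rank 6, and its Smith normal form has invariant factors (1,1,1,1,1,1).

The boundary map ∂_2: C_2 → C_1 acts by ∂[p,q,r] = [q,r] − [p,r] + [p,q]. For instance
  ∂[1,2,3] = [2,3] − [1,3] + [1,2],
  ∂[1,2,4] = [2,4] − [1,4] + [1,2].
The resulting 21×14 matrix has rank 13, and its Smith normal form has invariant factors (1,1,1,1,1,1,1,1,1,1,1,1,1).

Computing H_k = (kernel of ∂_k) / (image of ∂_{k+1}):

  H_1: rank ker ∂_1 − rank ∂_2 = (21 − 6) − 13 = 2, and the invariant factors of ∂_2 are all 1, so H_1 = Z^2.

(K is a triangulation of the torus T^2.)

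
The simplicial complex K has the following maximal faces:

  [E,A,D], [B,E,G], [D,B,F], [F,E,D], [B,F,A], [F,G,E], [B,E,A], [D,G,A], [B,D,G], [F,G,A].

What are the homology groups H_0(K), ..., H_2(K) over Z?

H_0 = Z,  H_1 = Z/2,  H_2 = 0.

K has 6 vertices, 15 edges, 10 triangles.
rank ∂_0 = 0, rank ∂_1 = 5 ⇒ b_0 = 6 − 0 − 5 = 1; all invariant factors of ∂_1 are 1 so no torsion. So H_0 = Z.
rank ∂_1 = 5, rank ∂_2 = 10 ⇒ b_1 = 15 − 5 − 10 = 0; ∂_2 has invariant factor(s) [2] giving torsion. So H_1 = Z/2.
rank ∂_2 = 10, rank ∂_3 = 0 ⇒ b_2 = 10 − 10 − 0 = 0. So H_2 = 0.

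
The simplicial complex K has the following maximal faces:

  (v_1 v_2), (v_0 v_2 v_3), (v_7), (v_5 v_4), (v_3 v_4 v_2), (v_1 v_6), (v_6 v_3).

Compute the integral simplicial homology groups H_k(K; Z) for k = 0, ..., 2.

H_0 = Z^2,  H_1 = Z,  H_2 = 0.

We work with the vertex ordering v_0 < v_1 < v_2 < v_3 < v_4 < v_5 < v_6 < v_7. The simplices of K, each written with vertices in increasing order, are:

  0-simplices (8): [v_0], [v_1], [v_2], [v_3], [v_4], [v_5], [v_6], [v_7]
  1-simplices (9): [v_0,v_2], [v_0,v_3], [v_1,v_2], [v_1,v_6], [v_2,v_3], [v_2,v_4], [v_3,v_4], [v_3,v_6], [v_4,v_5]
  2-simplices (2): [v_0,v_2,v_3], [v_2,v_3,v_4]

Hence C_0 ≅ Z^8, C_1 ≅ Z^9, C_2 ≅ Z^2.

The boundary map ∂_1: C_1 → C_0 is given by ∂[p,q] = [q] − [p]. For instance
  ∂[v_1,v_2] = [v_2] − [v_1].
The resulting 8×9 matrix has rank 6, and its Smith normal form has invariant factors (1,1,1,1,1,1).

The boundary map ∂_2: C_2 → C_1 maps a triangle to the signed sum of its edges. For instance
  ∂[v_0,v_2,v_3] = [v_2,v_3] − [v_0,v_3] + [v_0,v_2],
  ∂[v_2,v_3,v_4] = [v_3,v_4] − [v_2,v_4] + [v_2,v_3].
As a 9×2 matrix over Z this has rank 2, with invariant factors (1,1).

Computing H_k = (kernel of ∂_k) / (image of ∂_{k+1}):

  H_0: rank C_0 − rank ∂_1 = 8 − 6 = 2, and the invariant factors of ∂_1 are all 1, so H_0 = Z^2.
  H_1: rank ker ∂_1 − rank ∂_2 = (9 − 6) − 2 = 1, and the invariant factors of ∂_2 are all 1, so H_1 = Z.
  H_2: rank ker ∂_2 − rank ∂_3 = (2 − 2) − 0 = 0, and there is no ∂_3, so H_2 = 0.

As a check, the Euler characteristic is 8 − 9 + 2 = 1, which agrees with 2 − 1 + 0 = 1.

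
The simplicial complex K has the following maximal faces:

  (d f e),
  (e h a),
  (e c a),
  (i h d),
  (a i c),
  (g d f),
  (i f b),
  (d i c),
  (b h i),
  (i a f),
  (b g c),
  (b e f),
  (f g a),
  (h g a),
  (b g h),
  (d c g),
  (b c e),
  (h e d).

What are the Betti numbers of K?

Fix the vertex order a < b < c < d < e < f < g < h < i and write every simplex with vertices in increasing order. Then dim K = 2 and the simplices of K are:

  0-simplices (9): a, b, c, d, e, f, g, h, i
  1-simplices (27): ac, ae, af, ag, ah, ai, bc, be, bf, bg, bh, bi, cd, ce, cg, ci, de, df, dg, dh, di, ef, eh, fg, fi, gh, hi
  2-simplices (18): ace, aci, aeh, afg, afi, agh, bce, bcg, bef, bfi, bgh, bhi, cdg, cdi, def, deh, dfg, dhi

Hence C_0 ≅ Z^9, C_1 ≅ Z^27, C_2 ≅ Z^18.

Boundary ∂_1: C_1 → C_0 maps an edge to its endpoints' difference, ∂[p,q] = q − p. For instance
  ∂ae = e − a.
The resulting 9×27 matrix has rank 8, and its Smith normal form has invariant factors (1,1,1,1,1,1,1,1).

The boundary map ∂_2: C_2 → C_1 sends each 2-simplex [p,q,r] to [q,r] − [p,r] + [p,q]. For instance
  ∂agh = gh − ah + ag,
  ∂bhi = hi − bi + bh.
This gives a 27×18 integer matrix of rank 17; reducing to Smith normal form yields diagonal entries (1,1,1,1,1,1,1,1,1,1,1,1,1,1,1,1,1).

Now H_k = ker ∂_k / im ∂_{k+1}, so:

  H_0: rank C_0 − rank ∂_1 = 9 − 8 = 1, and the invariant factors of ∂_1 are all 1, so H_0 ≅ Z.
  H_1: rank ker ∂_1 − rank ∂_2 = (27 − 8) − 17 = 2, and the invariant factors of ∂_2 are all 1, so H_1 ≅ Z^2.
  H_2: rank ker ∂_2 − rank ∂_3 = (18 − 17) − 0 = 1, and there is no ∂_3, so H_2 ≅ Z.

Hence the Betti numbers are b_0 = 1, b_1 = 2, b_2 = 1.

b_0 = 1, b_1 = 2, b_2 = 1.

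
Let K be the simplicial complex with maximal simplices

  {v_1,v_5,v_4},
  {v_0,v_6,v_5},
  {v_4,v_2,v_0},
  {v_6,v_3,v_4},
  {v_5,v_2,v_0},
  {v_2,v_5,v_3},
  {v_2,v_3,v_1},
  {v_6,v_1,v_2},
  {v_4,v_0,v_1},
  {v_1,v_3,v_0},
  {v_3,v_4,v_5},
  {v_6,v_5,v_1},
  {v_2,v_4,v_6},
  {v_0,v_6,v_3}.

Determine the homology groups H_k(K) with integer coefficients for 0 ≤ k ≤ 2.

Take the total order v_0 < v_1 < v_2 < v_3 < v_4 < v_5 < v_6 on the vertex set. Then K (dimension 2) consists of the simplices:

  0-simplices (7): [v_0], [v_1], [v_2], [v_3], [v_4], [v_5], [v_6]
  1-simplices (21): (21 of them)
  2-simplices (14): (14 of them)

Hence C_0 ≅ Z^7, C_1 ≅ Z^21, C_2 ≅ Z^14.

The boundary map ∂_1: C_1 → C_0 is given by ∂[p,q] = [q] − [p].
As a 7×21 matrix over Z this has rank 6, with invariant factors (1,1,1,1,1,1).

Boundary ∂_2: C_2 → C_1 sends each 2-simplex [p,q,r] to [q,r] − [p,r] + [p,q]. For instance
  ∂[v_0,v_5,v_6] = [v_5,v_6] − [v_0,v_6] + [v_0,v_5],
  ∂[v_3,v_4,v_6] = [v_4,v_6] − [v_3,v_6] + [v_3,v_4].
The 21×14 boundary matrix has rank 13 and Smith normal form diag(1,1,1,1,1,1,1,1,1,1,1,1,1).

From H_k ≅ ker(∂_k) / im(∂_{k+1}) we obtain:

  H_0: rank C_0 − rank ∂_1 = 7 − 6 = 1, and the invariant factors of ∂_1 are all 1, so H_0 ≅ Z.
  H_1: rank ker ∂_1 − rank ∂_2 = (21 − 6) − 13 = 2, and the invariant factors of ∂_2 are all 1, so H_1 ≅ Z^2.
  H_2: rank ker ∂_2 − rank ∂_3 = (14 − 13) − 0 = 1, and there is no ∂_3, so H_2 ≅ Z.

H_0 ≅ Z,  H_1 ≅ Z^2,  H_2 ≅ Z.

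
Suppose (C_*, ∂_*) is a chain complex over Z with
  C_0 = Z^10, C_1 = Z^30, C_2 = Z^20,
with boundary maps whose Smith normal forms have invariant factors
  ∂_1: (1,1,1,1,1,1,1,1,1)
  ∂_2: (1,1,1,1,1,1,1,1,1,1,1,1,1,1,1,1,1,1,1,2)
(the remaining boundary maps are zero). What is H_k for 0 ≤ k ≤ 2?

H_0 = Z,  H_1 = Z ⊕ Z/2Z,  H_2 = 0.

H_0: b_0 = 10 − 0 − 9 = 1; torsion from ∂_1 factors > 1: none. So H_0 = Z.
H_1: b_1 = 30 − 9 − 20 = 1; torsion from ∂_2 factors > 1: [2]. So H_1 = Z ⊕ Z/2Z.
H_2: b_2 = 20 − 20 − 0 = 0; torsion from ∂_3 factors > 1: none. So H_2 = 0.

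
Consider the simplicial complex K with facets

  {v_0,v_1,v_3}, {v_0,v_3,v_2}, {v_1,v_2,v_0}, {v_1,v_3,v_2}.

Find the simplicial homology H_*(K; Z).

H_0 ≅ Z,  H_1 = 0,  H_2 ≅ Z.

We work with the vertex ordering v_0 < v_1 < v_2 < v_3. The simplices of K, each written with vertices in increasing order, are:

  0-simplices (4): [v_0], [v_1], [v_2], [v_3]
  1-simplices (6): [v_0,v_1], [v_0,v_2], [v_0,v_3], [v_1,v_2], [v_1,v_3], [v_2,v_3]
  2-simplices (4): [v_0,v_1,v_2], [v_0,v_1,v_3], [v_0,v_2,v_3], [v_1,v_2,v_3]

so the chain groups are C_0 ≅ Z^4, C_1 ≅ Z^6, C_2 ≅ Z^4.

Boundary ∂_1: C_1 → C_0 sends each edge [p,q] (with p < q) to q − p.
As a 4×6 matrix over Z this has rank 3, with invariant factors (1,1,1).

Boundary ∂_2: C_2 → C_1 acts by ∂[p,q,r] = [q,r] − [p,r] + [p,q]. For instance
  ∂[v_0,v_1,v_2] = [v_1,v_2] − [v_0,v_2] + [v_0,v_1],
  ∂[v_0,v_2,v_3] = [v_2,v_3] − [v_0,v_3] + [v_0,v_2].
As a 6×4 matrix over Z this has rank 3, with invariant factors (1,1,1).

From H_k ≅ ker(∂_k) / im(∂_{k+1}) we obtain:

  H_0: rank C_0 − rank ∂_1 = 4 − 3 = 1, and the invariant factors of ∂_1 are all 1, so H_0 = Z.
  H_1: rank ker ∂_1 − rank ∂_2 = (6 − 3) − 3 = 0, and the invariant factors of ∂_2 are all 1, so H_1 = 0.
  H_2: rank ker ∂_2 − rank ∂_3 = (4 − 3) − 0 = 1, and there is no ∂_3, so H_2 = Z.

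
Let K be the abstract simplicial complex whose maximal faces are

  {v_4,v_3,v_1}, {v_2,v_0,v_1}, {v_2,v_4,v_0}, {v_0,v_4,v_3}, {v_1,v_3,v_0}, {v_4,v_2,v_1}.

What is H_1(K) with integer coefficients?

H_1 ≅ 0.

Fix the vertex order v_0 < v_1 < v_2 < v_3 < v_4 and write every simplex with vertices in increasing order. Then dim K = 2 and the simplices of K are:

  0-simplices (5): [v_0], [v_1], [v_2], [v_3], [v_4]
  1-simplices (9): [v_0,v_1], [v_0,v_2], [v_0,v_3], [v_0,v_4], [v_1,v_2], [v_1,v_3], [v_1,v_4], [v_2,v_4], [v_3,v_4]
  2-simplices (6): [v_0,v_1,v_2], [v_0,v_1,v_3], [v_0,v_2,v_4], [v_0,v_3,v_4], [v_1,v_2,v_4], [v_1,v_3,v_4]

Hence C_0 ≅ Z^5, C_1 ≅ Z^9, C_2 ≅ Z^6.

∂_1: C_1 → C_0 is given by ∂[p,q] = [q] − [p].
This gives a 5×9 integer matrix of rank 4; reducing to Smith normal form yields diagonal entries (1,1,1,1).

Boundary ∂_2: C_2 → C_1 maps a triangle to the signed sum of its edges. For instance
  ∂[v_1,v_2,v_4] = [v_2,v_4] − [v_1,v_4] + [v_1,v_2],
  ∂[v_0,v_3,v_4] = [v_3,v_4] − [v_0,v_4] + [v_0,v_3].
As a 9×6 matrix over Z this has rank 5, with invariant factors (1,1,1,1,1).

Computing H_k = (kernel of ∂_k) / (image of ∂_{k+1}):

  H_1: rank ker ∂_1 − rank ∂_2 = (9 − 4) − 5 = 0, and the invariant factors of ∂_2 are all 1, so H_1 = 0.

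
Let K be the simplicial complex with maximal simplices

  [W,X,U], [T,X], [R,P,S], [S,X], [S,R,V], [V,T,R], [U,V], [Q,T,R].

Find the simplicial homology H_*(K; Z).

H_0 ≅ Z,  H_1 ≅ Z^2,  H_2 = 0.

Order the vertices as P < Q < R < S < T < U < V < W < X. Listing each simplex with vertices in this order, K has dimension 2 with simplices:

  0-simplices (9): P, Q, R, S, T, U, V, W, X
  1-simplices (15): PR, PS, QR, QT, RS, RT, RV, SV, SX, TV, TX, UV, UW, UX, WX
  2-simplices (5): PRS, QRT, RSV, RTV, UWX

giving chain groups C_0 ≅ Z^9, C_1 ≅ Z^15, C_2 ≅ Z^5.

The boundary map ∂_1: C_1 → C_0 maps an edge to its endpoints' difference, ∂[p,q] = q − p.
The resulting 9×15 matrix has rank 8, and its Smith normal form has invariant factors (1,1,1,1,1,1,1,1).

∂_2: C_2 → C_1 maps a triangle to the signed sum of its edges. For instance
  ∂RSV = SV − RV + RS,
  ∂UWX = WX − UX + UW.
This gives a 15×5 integer matrix of rank 5; reducing to Smith normal form yields diagonal entries (1,1,1,1,1).

From H_k ≅ ker(∂_k) / im(∂_{k+1}) we obtain:

  H_0: rank C_0 − rank ∂_1 = 9 − 8 = 1, and the invariant factors of ∂_1 are all 1, so H_0 ≅ Z.
  H_1: rank ker ∂_1 − rank ∂_2 = (15 − 8) − 5 = 2, and the invariant factors of ∂_2 are all 1, so H_1 ≅ Z^2.
  H_2: rank ker ∂_2 − rank ∂_3 = (5 − 5) − 0 = 0, and there is no ∂_3, so H_2 ≅ 0.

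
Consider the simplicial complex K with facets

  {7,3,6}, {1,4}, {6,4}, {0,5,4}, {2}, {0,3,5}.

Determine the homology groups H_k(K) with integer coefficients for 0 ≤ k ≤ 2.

H_0 = Z^2,  H_1 = Z,  H_2 = 0.

We work with the vertex ordering 0 < 1 < 2 < 3 < 4 < 5 < 6 < 7. The simplices of K, each written with vertices in increasing order, are:

  0-simplices (8): [0], [1], [2], [3], [4], [5], [6], [7]
  1-simplices (10): [0,3], [0,4], [0,5], [1,4], [3,5], [3,6], [3,7], [4,5], [4,6], [6,7]
  2-simplices (3): [0,3,5], [0,4,5], [3,6,7]

Hence C_0 ≅ Z^8, C_1 ≅ Z^10, C_2 ≅ Z^3.

∂_1: C_1 → C_0 sends each edge [p,q] (with p < q) to q − p.
As a 8×10 matrix over Z this has rank 6, with invariant factors (1,1,1,1,1,1).

∂_2: C_2 → C_1 acts by ∂[p,q,r] = [q,r] − [p,r] + [p,q]. For instance
  ∂[3,6,7] = [6,7] − [3,7] + [3,6],
  ∂[0,3,5] = [3,5] − [0,5] + [0,3].
The 10×3 boundary matrix has rank 3 and Smith normal form diag(1,1,1).

Computing H_k = (kernel of ∂_k) / (image of ∂_{k+1}):

  H_0: rank C_0 − rank ∂_1 = 8 − 6 = 2, and the invariant factors of ∂_1 are all 1, so H_0 ≅ Z^2.
  H_1: rank ker ∂_1 − rank ∂_2 = (10 − 6) − 3 = 1, and the invariant factors of ∂_2 are all 1, so H_1 ≅ Z.
  H_2: rank ker ∂_2 − rank ∂_3 = (3 − 3) − 0 = 0, and there is no ∂_3, so H_2 ≅ 0.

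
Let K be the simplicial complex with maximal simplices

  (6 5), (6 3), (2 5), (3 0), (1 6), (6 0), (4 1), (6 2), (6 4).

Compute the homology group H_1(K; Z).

H_1 = Z^3.

Take the total order 0 < 1 < 2 < 3 < 4 < 5 < 6 on the vertex set. Then K (dimension 1) consists of the simplices:

  0-simplices (7): [0], [1], [2], [3], [4], [5], [6]
  1-simplices (9): [0,3], [0,6], [1,4], [1,6], [2,5], [2,6], [3,6], [4,6], [5,6]

giving chain groups C_0 ≅ Z^7, C_1 ≅ Z^9.

Boundary ∂_1: C_1 → C_0 maps an edge to its endpoints' difference, ∂[p,q] = q − p.
The 7×9 boundary matrix has rank 6 and Smith normal form diag(1,1,1,1,1,1).

Now H_k = ker ∂_k / im ∂_{k+1}, so:

  H_1: rank ker ∂_1 − rank ∂_2 = (9 − 6) − 0 = 3, and there is no ∂_2, so H_1 = Z^3.

(K is a triangulation of a wedge of 3 circles.)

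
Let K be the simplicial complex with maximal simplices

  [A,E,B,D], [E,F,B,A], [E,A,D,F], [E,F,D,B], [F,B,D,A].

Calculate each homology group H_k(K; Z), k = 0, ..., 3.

K has 5 vertices, 10 edges, 10 triangles, 5 3-simplices.
rank ∂_0 = 0, rank ∂_1 = 4 ⇒ b_0 = 5 − 0 − 4 = 1; all invariant factors of ∂_1 are 1 so no torsion. So H_0 = Z.
rank ∂_1 = 4, rank ∂_2 = 6 ⇒ b_1 = 10 − 4 − 6 = 0; all invariant factors of ∂_2 are 1 so no torsion. So H_1 = 0.
rank ∂_2 = 6, rank ∂_3 = 4 ⇒ b_2 = 10 − 6 − 4 = 0; all invariant factors of ∂_3 are 1 so no torsion. So H_2 = 0.
rank ∂_3 = 4, rank ∂_4 = 0 ⇒ b_3 = 5 − 4 − 0 = 1. So H_3 = Z.

H_0 ≅ Z,  H_1 = 0,  H_2 = 0,  H_3 ≅ Z.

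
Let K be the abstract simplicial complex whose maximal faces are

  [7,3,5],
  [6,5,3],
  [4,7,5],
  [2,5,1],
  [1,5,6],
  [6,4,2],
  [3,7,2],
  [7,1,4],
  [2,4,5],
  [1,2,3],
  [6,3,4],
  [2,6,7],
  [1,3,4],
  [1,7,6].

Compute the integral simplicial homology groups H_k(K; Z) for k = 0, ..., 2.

We work with the vertex ordering 1 < 2 < 3 < 4 < 5 < 6 < 7. The simplices of K, each written with vertices in increasing order, are:

  0-simplices (7): [1], [2], [3], [4], [5], [6], [7]
  1-simplices (21): [1,2], [1,3], [1,4], [1,5], [1,6], [1,7], [2,3], [2,4], [2,5], [2,6], [2,7], [3,4], [3,5], [3,6], [3,7], [4,5], [4,6], [4,7], [5,6], [5,7], [6,7]
  2-simplices (14): [1,2,3], [1,2,5], [1,3,4], [1,4,7], [1,5,6], [1,6,7], [2,3,7], [2,4,5], [2,4,6], [2,6,7], [3,4,6], [3,5,6], [3,5,7], [4,5,7]

giving chain groups C_0 ≅ Z^7, C_1 ≅ Z^21, C_2 ≅ Z^14.

∂_1: C_1 → C_0 is given by ∂[p,q] = [q] − [p]. For instance
  ∂[2,5] = [5] − [2].
This gives a 7×21 integer matrix of rank 6; reducing to Smith normal form yields diagonal entries (1,1,1,1,1,1).

Boundary ∂_2: C_2 → C_1 acts by ∂[p,q,r] = [q,r] − [p,r] + [p,q]. For instance
  ∂[3,5,6] = [5,6] − [3,6] + [3,5],
  ∂[1,3,4] = [3,4] − [1,4] + [1,3].
The resulting 21×14 matrix has rank 13, and its Smith normal form has invariant factors (1,1,1,1,1,1,1,1,1,1,1,1,1).

From H_k ≅ ker(∂_k) / im(∂_{k+1}) we obtain:

  H_0: rank C_0 − rank ∂_1 = 7 − 6 = 1, and the invariant factors of ∂_1 are all 1, so H_0 ≅ Z.
  H_1: rank ker ∂_1 − rank ∂_2 = (21 − 6) − 13 = 2, and the invariant factors of ∂_2 are all 1, so H_1 ≅ Z^2.
  H_2: rank ker ∂_2 − rank ∂_3 = (14 − 13) − 0 = 1, and there is no ∂_3, so H_2 ≅ Z.

As a check, the Euler characteristic is 7 − 21 + 14 = 0, which agrees with 1 − 2 + 1 = 0.

H_0 = Z,  H_1 = Z^2,  H_2 = Z.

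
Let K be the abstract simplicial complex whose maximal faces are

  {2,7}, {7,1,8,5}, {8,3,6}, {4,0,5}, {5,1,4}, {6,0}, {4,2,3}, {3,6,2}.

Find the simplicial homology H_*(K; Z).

H_0 ≅ Z,  H_1 ≅ Z^3,  H_2 = 0,  H_3 = 0.

We work with the vertex ordering 0 < 1 < 2 < 3 < 4 < 5 < 6 < 7 < 8. The simplices of K, each written with vertices in increasing order, are:

  0-simplices (9): [0], [1], [2], [3], [4], [5], [6], [7], [8]
  1-simplices (19): [0,4], [0,5], [0,6], [1,4], [1,5], [1,7], [1,8], [2,3], [2,4], [2,6], [2,7], [3,4], [3,6], [3,8], [4,5], [5,7], [5,8], [6,8], [7,8]
  2-simplices (9): [0,4,5], [1,4,5], [1,5,7], [1,5,8], [1,7,8], [2,3,4], [2,3,6], [3,6,8], [5,7,8]
  3-simplices (1): [1,5,7,8]

so the chain groups are C_0 ≅ Z^9, C_1 ≅ Z^19, C_2 ≅ Z^9, C_3 ≅ Z^1.

Boundary ∂_1: C_1 → C_0 is given by ∂[p,q] = [q] − [p]. For instance
  ∂[5,8] = [8] − [5].
The 9×19 boundary matrix has rank 8 and Smith normal form diag(1,1,1,1,1,1,1,1).

Boundary ∂_2: C_2 → C_1 sends each 2-simplex [p,q,r] to [q,r] − [p,r] + [p,q]. For instance
  ∂[3,6,8] = [6,8] − [3,8] + [3,6],
  ∂[5,7,8] = [7,8] − [5,8] + [5,7].
As a 19×9 matrix over Z this has rank 8, with invariant factors (1,1,1,1,1,1,1,1).

Boundary ∂_3: C_3 → C_2 sends each 3-simplex σ to the alternating sum Σ_i (−1)^i (σ with its i-th vertex removed). For instance
  ∂[1,5,7,8] = [5,7,8] − [1,7,8] + [1,5,8] − [1,5,7].
The 9×1 boundary matrix has rank 1 and Smith normal form diag(1).

Computing H_k = (kernel of ∂_k) / (image of ∂_{k+1}):

  H_0: rank C_0 − rank ∂_1 = 9 − 8 = 1, and the invariant factors of ∂_1 are all 1, so H_0 ≅ Z.
  H_1: rank ker ∂_1 − rank ∂_2 = (19 − 8) − 8 = 3, and the invariant factors of ∂_2 are all 1, so H_1 ≅ Z^3.
  H_2: rank ker ∂_2 − rank ∂_3 = (9 − 8) − 1 = 0, and the invariant factors of ∂_3 are all 1, so H_2 ≅ 0.
  H_3: rank ker ∂_3 − rank ∂_4 = (1 − 1) − 0 = 0, and there is no ∂_4, so H_3 ≅ 0.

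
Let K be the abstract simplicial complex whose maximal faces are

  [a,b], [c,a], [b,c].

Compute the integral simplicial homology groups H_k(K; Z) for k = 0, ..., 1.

We work with the vertex ordering a < b < c. The simplices of K, each written with vertices in increasing order, are:

  0-simplices (3): a, b, c
  1-simplices (3): ab, ac, bc

so the chain groups are C_0 ≅ Z^3, C_1 ≅ Z^3.

The boundary map ∂_1: C_1 → C_0 is given by ∂[p,q] = [q] − [p].
The resulting 3×3 matrix has rank 2, and its Smith normal form has invariant factors (1,1).

Now H_k = ker ∂_k / im ∂_{k+1}, so:

  H_0: rank C_0 − rank ∂_1 = 3 − 2 = 1, and the invariant factors of ∂_1 are all 1, so H_0 = Z.
  H_1: rank ker ∂_1 − rank ∂_2 = (3 − 2) − 0 = 1, and there is no ∂_2, so H_1 = Z.

(K is a triangulation of the circle S^1.)

H_0 = Z,  H_1 = Z.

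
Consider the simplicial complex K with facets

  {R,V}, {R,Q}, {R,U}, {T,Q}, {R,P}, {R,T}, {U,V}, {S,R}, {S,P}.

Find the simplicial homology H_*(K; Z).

We work with the vertex ordering P < Q < R < S < T < U < V. The simplices of K, each written with vertices in increasing order, are:

  0-simplices (7): P, Q, R, S, T, U, V
  1-simplices (9): PR, PS, QR, QT, RS, RT, RU, RV, UV

so the chain groups are C_0 ≅ Z^7, C_1 ≅ Z^9.

The boundary map ∂_1: C_1 → C_0 is given by ∂[p,q] = [q] − [p].
This gives a 7×9 integer matrix of rank 6; reducing to Smith normal form yields diagonal entries (1,1,1,1,1,1).

Computing H_k = (kernel of ∂_k) / (image of ∂_{k+1}):

  H_0: rank C_0 − rank ∂_1 = 7 − 6 = 1, and the invariant factors of ∂_1 are all 1, so H_0 = Z.
  H_1: rank ker ∂_1 − rank ∂_2 = (9 − 6) − 0 = 3, and there is no ∂_2, so H_1 = Z^3.

As a check, the Euler characteristic is 7 − 9 = -2, which agrees with 1 − 3 = -2.

H_0 ≅ Z,  H_1 ≅ Z^3.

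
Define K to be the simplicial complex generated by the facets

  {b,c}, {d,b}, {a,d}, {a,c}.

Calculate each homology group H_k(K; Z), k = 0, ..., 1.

H_0 = Z,  H_1 = Z.

Take the total order a < b < c < d on the vertex set. Then K (dimension 1) consists of the simplices:

  0-simplices (4): a, b, c, d
  1-simplices (4): ac, ad, bc, bd

so the chain groups are C_0 ≅ Z^4, C_1 ≅ Z^4.

The boundary map ∂_1: C_1 → C_0 maps an edge to its endpoints' difference, ∂[p,q] = q − p.
The 4×4 boundary matrix has rank 3 and Smith normal form diag(1,1,1).

Now H_k = ker ∂_k / im ∂_{k+1}, so:

  H_0: rank C_0 − rank ∂_1 = 4 − 3 = 1, and the invariant factors of ∂_1 are all 1, so H_0 ≅ Z.
  H_1: rank ker ∂_1 − rank ∂_2 = (4 − 3) − 0 = 1, and there is no ∂_2, so H_1 ≅ Z.

As a check, the Euler characteristic is 4 − 4 = 0, which agrees with 1 − 1 = 0.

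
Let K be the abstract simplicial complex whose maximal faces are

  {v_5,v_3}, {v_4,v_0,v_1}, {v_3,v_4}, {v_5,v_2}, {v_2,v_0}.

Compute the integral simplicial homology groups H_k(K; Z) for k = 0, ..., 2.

H_0 ≅ Z,  H_1 ≅ Z,  H_2 = 0.

Fix the vertex order v_0 < v_1 < v_2 < v_3 < v_4 < v_5 and write every simplex with vertices in increasing order. Then dim K = 2 and the simplices of K are:

  0-simplices (6): [v_0], [v_1], [v_2], [v_3], [v_4], [v_5]
  1-simplices (7): [v_0,v_1], [v_0,v_2], [v_0,v_4], [v_1,v_4], [v_2,v_5], [v_3,v_4], [v_3,v_5]
  2-simplices (1): [v_0,v_1,v_4]

Hence C_0 ≅ Z^6, C_1 ≅ Z^7, C_2 ≅ Z^1.

∂_1: C_1 → C_0 is given by ∂[p,q] = [q] − [p].
The 6×7 boundary matrix has rank 5 and Smith normal form diag(1,1,1,1,1).

∂_2: C_2 → C_1 sends each 2-simplex [p,q,r] to [q,r] − [p,r] + [p,q]. For instance
  ∂[v_0,v_1,v_4] = [v_1,v_4] − [v_0,v_4] + [v_0,v_1].
This gives a 7×1 integer matrix of rank 1; reducing to Smith normal form yields diagonal entries (1).

Now H_k = ker ∂_k / im ∂_{k+1}, so:

  H_0: rank C_0 − rank ∂_1 = 6 − 5 = 1, and the invariant factors of ∂_1 are all 1, so H_0 = Z.
  H_1: rank ker ∂_1 − rank ∂_2 = (7 − 5) − 1 = 1, and the invariant factors of ∂_2 are all 1, so H_1 = Z.
  H_2: rank ker ∂_2 − rank ∂_3 = (1 − 1) − 0 = 0, and there is no ∂_3, so H_2 = 0.

As a check, the Euler characteristic is 6 − 7 + 1 = 0, which agrees with 1 − 1 + 0 = 0.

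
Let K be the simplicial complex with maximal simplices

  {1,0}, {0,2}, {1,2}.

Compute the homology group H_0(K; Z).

We work with the vertex ordering 0 < 1 < 2. The simplices of K, each written with vertices in increasing order, are:

  0-simplices (3): [0], [1], [2]
  1-simplices (3): [0,1], [0,2], [1,2]

so the chain groups are C_0 ≅ Z^3, C_1 ≅ Z^3.

The boundary map ∂_1: C_1 → C_0 is given by ∂[p,q] = [q] − [p]. For instance
  ∂[0,2] = [2] − [0].
This gives a 3×3 integer matrix of rank 2; reducing to Smith normal form yields diagonal entries (1,1).

Reading off H_k = ker ∂_k / im ∂_{k+1}:

  H_0: rank C_0 − rank ∂_1 = 3 − 2 = 1, and the invariant factors of ∂_1 are all 1, so H_0 = Z.

(K is a triangulation of the circle S^1.)

H_0 ≅ Z.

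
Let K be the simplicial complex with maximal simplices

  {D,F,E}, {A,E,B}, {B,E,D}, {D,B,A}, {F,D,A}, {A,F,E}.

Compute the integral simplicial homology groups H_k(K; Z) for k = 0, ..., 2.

H_0 ≅ Z,  H_1 = 0,  H_2 ≅ Z.

Take the total order A < B < D < E < F on the vertex set. Then K (dimension 2) consists of the simplices:

  0-simplices (5): A, B, D, E, F
  1-simplices (9): AB, AD, AE, AF, BD, BE, DE, DF, EF
  2-simplices (6): ABD, ABE, ADF, AEF, BDE, DEF

Hence C_0 ≅ Z^5, C_1 ≅ Z^9, C_2 ≅ Z^6.

Boundary ∂_1: C_1 → C_0 sends each edge [p,q] (with p < q) to q − p.
This gives a 5×9 integer matrix of rank 4; reducing to Smith normal form yields diagonal entries (1,1,1,1).

Boundary ∂_2: C_2 → C_1 acts by ∂[p,q,r] = [q,r] − [p,r] + [p,q]. For instance
  ∂ABD = BD − AD + AB,
  ∂BDE = DE − BE + BD.
The resulting 9×6 matrix has rank 5, and its Smith normal form has invariant factors (1,1,1,1,1).

Computing H_k = (kernel of ∂_k) / (image of ∂_{k+1}):

  H_0: rank C_0 − rank ∂_1 = 5 − 4 = 1, and the invariant factors of ∂_1 are all 1, so H_0 ≅ Z.
  H_1: rank ker ∂_1 − rank ∂_2 = (9 − 4) − 5 = 0, and the invariant factors of ∂_2 are all 1, so H_1 ≅ 0.
  H_2: rank ker ∂_2 − rank ∂_3 = (6 − 5) − 0 = 1, and there is no ∂_3, so H_2 ≅ Z.

As a check, the Euler characteristic is 5 − 9 + 6 = 2, which agrees with 1 − 0 + 1 = 2.
(K is a triangulation of the 2-sphere S^2.)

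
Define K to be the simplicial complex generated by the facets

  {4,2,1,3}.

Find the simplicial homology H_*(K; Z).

H_0 ≅ Z,  H_1 = 0,  H_2 = 0,  H_3 = 0.

Take the total order 1 < 2 < 3 < 4 on the vertex set. Then K (dimension 3) consists of the simplices:

  0-simplices (4): [1], [2], [3], [4]
  1-simplices (6): [1,2], [1,3], [1,4], [2,3], [2,4], [3,4]
  2-simplices (4): [1,2,3], [1,2,4], [1,3,4], [2,3,4]
  3-simplices (1): [1,2,3,4]

Hence C_0 ≅ Z^4, C_1 ≅ Z^6, C_2 ≅ Z^4, C_3 ≅ Z^1.

Boundary ∂_1: C_1 → C_0 sends each edge [p,q] (with p < q) to q − p. For instance
  ∂[2,3] = [3] − [2].
This gives a 4×6 integer matrix of rank 3; reducing to Smith normal form yields diagonal entries (1,1,1).

The boundary map ∂_2: C_2 → C_1 sends each 2-simplex [p,q,r] to [q,r] − [p,r] + [p,q]. For instance
  ∂[2,3,4] = [3,4] − [2,4] + [2,3],
  ∂[1,3,4] = [3,4] − [1,4] + [1,3].
As a 6×4 matrix over Z this has rank 3, with invariant factors (1,1,1).

∂_3: C_3 → C_2 sends each 3-simplex σ to the alternating sum Σ_i (−1)^i (σ with its i-th vertex removed). For instance
  ∂[1,2,3,4] = [2,3,4] − [1,3,4] + [1,2,4] − [1,2,3].
The 4×1 boundary matrix has rank 1 and Smith normal form diag(1).

Reading off H_k = ker ∂_k / im ∂_{k+1}:

  H_0: rank C_0 − rank ∂_1 = 4 − 3 = 1, and the invariant factors of ∂_1 are all 1, so H_0 ≅ Z.
  H_1: rank ker ∂_1 − rank ∂_2 = (6 − 3) − 3 = 0, and the invariant factors of ∂_2 are all 1, so H_1 ≅ 0.
  H_2: rank ker ∂_2 − rank ∂_3 = (4 − 3) − 1 = 0, and the invariant factors of ∂_3 are all 1, so H_2 ≅ 0.
  H_3: rank ker ∂_3 − rank ∂_4 = (1 − 1) − 0 = 0, and there is no ∂_4, so H_3 ≅ 0.

As a check, the Euler characteristic is 4 − 6 + 4 − 1 = 1, which agrees with 1 − 0 + 0 − 0 = 1.
(K is a triangulation of the 3-simplex.)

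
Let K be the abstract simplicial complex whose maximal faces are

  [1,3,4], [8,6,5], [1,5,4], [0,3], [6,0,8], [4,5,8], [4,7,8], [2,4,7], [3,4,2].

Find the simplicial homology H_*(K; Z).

H_0 = Z,  H_1 = Z,  H_2 = 0.

Fix the vertex order 0 < 1 < 2 < 3 < 4 < 5 < 6 < 7 < 8 and write every simplex with vertices in increasing order. Then dim K = 2 and the simplices of K are:

  0-simplices (9): [0], [1], [2], [3], [4], [5], [6], [7], [8]
  1-simplices (17): [0,3], [0,6], [0,8], [1,3], [1,4], [1,5], [2,3], [2,4], [2,7], [3,4], [4,5], [4,7], [4,8], [5,6], [5,8], [6,8], [7,8]
  2-simplices (8): [0,6,8], [1,3,4], [1,4,5], [2,3,4], [2,4,7], [4,5,8], [4,7,8], [5,6,8]

Hence C_0 ≅ Z^9, C_1 ≅ Z^17, C_2 ≅ Z^8.

The boundary map ∂_1: C_1 → C_0 sends each edge [p,q] (with p < q) to q − p.
The 9×17 boundary matrix has rank 8 and Smith normal form diag(1,1,1,1,1,1,1,1).

Boundary ∂_2: C_2 → C_1 maps a triangle to the signed sum of its edges. For instance
  ∂[0,6,8] = [6,8] − [0,8] + [0,6],
  ∂[4,7,8] = [7,8] − [4,8] + [4,7].
The 17×8 boundary matrix has rank 8 and Smith normal form diag(1,1,1,1,1,1,1,1).

From H_k ≅ ker(∂_k) / im(∂_{k+1}) we obtain:

  H_0: rank C_0 − rank ∂_1 = 9 − 8 = 1, and the invariant factors of ∂_1 are all 1, so H_0 ≅ Z.
  H_1: rank ker ∂_1 − rank ∂_2 = (17 − 8) − 8 = 1, and the invariant factors of ∂_2 are all 1, so H_1 ≅ Z.
  H_2: rank ker ∂_2 − rank ∂_3 = (8 − 8) − 0 = 0, and there is no ∂_3, so H_2 ≅ 0.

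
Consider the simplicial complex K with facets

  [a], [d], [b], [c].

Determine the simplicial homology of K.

Fix the vertex order a < b < c < d and write every simplex with vertices in increasing order. Then dim K = 0 and the simplices of K are:

  0-simplices (4): a, b, c, d

so the chain groups are C_0 ≅ Z^4.

Computing H_k = (kernel of ∂_k) / (image of ∂_{k+1}):

  H_0: rank C_0 − rank ∂_1 = 4 − 0 = 4, and there is no ∂_1, so H_0 ≅ Z^4.

H_0 ≅ Z^4.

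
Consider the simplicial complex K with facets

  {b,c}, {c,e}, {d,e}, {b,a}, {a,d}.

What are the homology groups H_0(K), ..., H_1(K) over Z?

Order the vertices as a < b < c < d < e. Listing each simplex with vertices in this order, K has dimension 1 with simplices:

  0-simplices (5): a, b, c, d, e
  1-simplices (5): ab, ad, bc, ce, de

giving chain groups C_0 ≅ Z^5, C_1 ≅ Z^5.

Boundary ∂_1: C_1 → C_0 sends each edge [p,q] (with p < q) to q − p. For instance
  ∂ab = b − a.
The resulting 5×5 matrix has rank 4, and its Smith normal form has invariant factors (1,1,1,1).

Reading off H_k = ker ∂_k / im ∂_{k+1}:

  H_0: rank C_0 − rank ∂_1 = 5 − 4 = 1, and the invariant factors of ∂_1 are all 1, so H_0 ≅ Z.
  H_1: rank ker ∂_1 − rank ∂_2 = (5 − 4) − 0 = 1, and there is no ∂_2, so H_1 ≅ Z.

(K is a triangulation of the circle S^1.)

H_0 = Z,  H_1 = Z.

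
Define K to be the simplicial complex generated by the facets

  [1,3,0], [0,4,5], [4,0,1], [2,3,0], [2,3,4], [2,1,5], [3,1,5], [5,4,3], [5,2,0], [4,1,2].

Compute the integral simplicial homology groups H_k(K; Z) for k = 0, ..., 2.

Fix the vertex order 0 < 1 < 2 < 3 < 4 < 5 and write every simplex with vertices in increasing order. Then dim K = 2 and the simplices of K are:

  0-simplices (6): [0], [1], [2], [3], [4], [5]
  1-simplices (15): [0,1], [0,2], [0,3], [0,4], [0,5], [1,2], [1,3], [1,4], [1,5], [2,3], [2,4], [2,5], [3,4], [3,5], [4,5]
  2-simplices (10): [0,1,3], [0,1,4], [0,2,3], [0,2,5], [0,4,5], [1,2,4], [1,2,5], [1,3,5], [2,3,4], [3,4,5]

Hence C_0 ≅ Z^6, C_1 ≅ Z^15, C_2 ≅ Z^10.

∂_1: C_1 → C_0 is given by ∂[p,q] = [q] − [p]. For instance
  ∂[0,1] = [1] − [0].
The 6×15 boundary matrix has rank 5 and Smith normal form diag(1,1,1,1,1).

∂_2: C_2 → C_1 acts by ∂[p,q,r] = [q,r] − [p,r] + [p,q]. For instance
  ∂[0,2,5] = [2,5] − [0,5] + [0,2],
  ∂[2,3,4] = [3,4] − [2,4] + [2,3].
The 15×10 boundary matrix has rank 10 and Smith normal form diag(1,1,1,1,1,1,1,1,1,2).

Computing H_k = (kernel of ∂_k) / (image of ∂_{k+1}):

  H_0: rank C_0 − rank ∂_1 = 6 − 5 = 1, and the invariant factors of ∂_1 are all 1, so H_0 = Z.
  H_1: rank ker ∂_1 − rank ∂_2 = (15 − 5) − 10 = 0, and ∂_2 has invariant factor 2 > 1, so H_1 = Z_2.
  H_2: rank ker ∂_2 − rank ∂_3 = (10 − 10) − 0 = 0, and there is no ∂_3, so H_2 = 0.

H_0 ≅ Z,  H_1 ≅ Z_2,  H_2 = 0.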